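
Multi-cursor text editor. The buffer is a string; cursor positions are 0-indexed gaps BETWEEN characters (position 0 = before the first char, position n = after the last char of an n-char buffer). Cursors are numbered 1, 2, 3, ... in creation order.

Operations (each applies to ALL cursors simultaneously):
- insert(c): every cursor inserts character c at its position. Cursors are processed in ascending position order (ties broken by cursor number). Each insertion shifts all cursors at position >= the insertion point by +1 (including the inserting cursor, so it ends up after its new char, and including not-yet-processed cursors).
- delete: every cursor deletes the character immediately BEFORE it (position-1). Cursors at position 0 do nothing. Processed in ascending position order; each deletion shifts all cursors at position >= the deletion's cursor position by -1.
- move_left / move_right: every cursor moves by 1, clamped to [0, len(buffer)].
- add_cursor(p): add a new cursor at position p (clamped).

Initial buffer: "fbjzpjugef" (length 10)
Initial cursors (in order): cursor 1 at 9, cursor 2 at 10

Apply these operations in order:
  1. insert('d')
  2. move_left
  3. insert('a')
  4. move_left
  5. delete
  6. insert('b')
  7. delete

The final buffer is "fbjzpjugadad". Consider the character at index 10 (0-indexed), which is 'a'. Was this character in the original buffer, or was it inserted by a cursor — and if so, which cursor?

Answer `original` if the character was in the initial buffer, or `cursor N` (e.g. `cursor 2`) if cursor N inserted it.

After op 1 (insert('d')): buffer="fbjzpjugedfd" (len 12), cursors c1@10 c2@12, authorship .........1.2
After op 2 (move_left): buffer="fbjzpjugedfd" (len 12), cursors c1@9 c2@11, authorship .........1.2
After op 3 (insert('a')): buffer="fbjzpjugeadfad" (len 14), cursors c1@10 c2@13, authorship .........11.22
After op 4 (move_left): buffer="fbjzpjugeadfad" (len 14), cursors c1@9 c2@12, authorship .........11.22
After op 5 (delete): buffer="fbjzpjugadad" (len 12), cursors c1@8 c2@10, authorship ........1122
After op 6 (insert('b')): buffer="fbjzpjugbadbad" (len 14), cursors c1@9 c2@12, authorship ........111222
After op 7 (delete): buffer="fbjzpjugadad" (len 12), cursors c1@8 c2@10, authorship ........1122
Authorship (.=original, N=cursor N): . . . . . . . . 1 1 2 2
Index 10: author = 2

Answer: cursor 2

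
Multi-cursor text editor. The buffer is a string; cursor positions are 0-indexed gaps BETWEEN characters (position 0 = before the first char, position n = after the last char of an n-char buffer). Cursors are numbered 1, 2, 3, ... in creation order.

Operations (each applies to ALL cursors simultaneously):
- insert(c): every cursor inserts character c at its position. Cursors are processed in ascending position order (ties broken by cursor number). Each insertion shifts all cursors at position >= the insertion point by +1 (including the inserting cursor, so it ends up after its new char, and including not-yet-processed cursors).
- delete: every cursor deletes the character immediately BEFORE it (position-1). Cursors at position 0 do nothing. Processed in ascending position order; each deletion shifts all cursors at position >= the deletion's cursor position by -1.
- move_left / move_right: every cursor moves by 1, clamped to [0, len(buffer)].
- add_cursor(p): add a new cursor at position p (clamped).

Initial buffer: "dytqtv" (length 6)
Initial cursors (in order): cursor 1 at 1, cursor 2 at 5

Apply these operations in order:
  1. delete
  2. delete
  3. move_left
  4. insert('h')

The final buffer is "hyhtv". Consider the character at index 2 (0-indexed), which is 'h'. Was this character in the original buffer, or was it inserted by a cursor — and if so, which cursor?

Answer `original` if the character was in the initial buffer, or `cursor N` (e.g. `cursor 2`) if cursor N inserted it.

Answer: cursor 2

Derivation:
After op 1 (delete): buffer="ytqv" (len 4), cursors c1@0 c2@3, authorship ....
After op 2 (delete): buffer="ytv" (len 3), cursors c1@0 c2@2, authorship ...
After op 3 (move_left): buffer="ytv" (len 3), cursors c1@0 c2@1, authorship ...
After op 4 (insert('h')): buffer="hyhtv" (len 5), cursors c1@1 c2@3, authorship 1.2..
Authorship (.=original, N=cursor N): 1 . 2 . .
Index 2: author = 2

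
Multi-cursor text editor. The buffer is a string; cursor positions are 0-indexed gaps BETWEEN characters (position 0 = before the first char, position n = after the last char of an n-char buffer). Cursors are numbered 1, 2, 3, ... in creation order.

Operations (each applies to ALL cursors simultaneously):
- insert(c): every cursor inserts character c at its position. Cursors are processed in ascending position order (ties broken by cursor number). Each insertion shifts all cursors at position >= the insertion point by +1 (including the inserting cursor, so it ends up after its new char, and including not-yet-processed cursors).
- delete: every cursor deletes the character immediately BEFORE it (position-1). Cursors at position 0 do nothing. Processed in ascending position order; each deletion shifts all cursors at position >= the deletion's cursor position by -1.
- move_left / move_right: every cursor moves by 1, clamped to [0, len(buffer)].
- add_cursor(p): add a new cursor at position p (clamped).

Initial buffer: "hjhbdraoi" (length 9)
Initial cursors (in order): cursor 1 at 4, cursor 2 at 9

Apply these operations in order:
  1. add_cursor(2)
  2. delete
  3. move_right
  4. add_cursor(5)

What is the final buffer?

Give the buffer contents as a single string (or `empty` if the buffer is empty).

Answer: hhdrao

Derivation:
After op 1 (add_cursor(2)): buffer="hjhbdraoi" (len 9), cursors c3@2 c1@4 c2@9, authorship .........
After op 2 (delete): buffer="hhdrao" (len 6), cursors c3@1 c1@2 c2@6, authorship ......
After op 3 (move_right): buffer="hhdrao" (len 6), cursors c3@2 c1@3 c2@6, authorship ......
After op 4 (add_cursor(5)): buffer="hhdrao" (len 6), cursors c3@2 c1@3 c4@5 c2@6, authorship ......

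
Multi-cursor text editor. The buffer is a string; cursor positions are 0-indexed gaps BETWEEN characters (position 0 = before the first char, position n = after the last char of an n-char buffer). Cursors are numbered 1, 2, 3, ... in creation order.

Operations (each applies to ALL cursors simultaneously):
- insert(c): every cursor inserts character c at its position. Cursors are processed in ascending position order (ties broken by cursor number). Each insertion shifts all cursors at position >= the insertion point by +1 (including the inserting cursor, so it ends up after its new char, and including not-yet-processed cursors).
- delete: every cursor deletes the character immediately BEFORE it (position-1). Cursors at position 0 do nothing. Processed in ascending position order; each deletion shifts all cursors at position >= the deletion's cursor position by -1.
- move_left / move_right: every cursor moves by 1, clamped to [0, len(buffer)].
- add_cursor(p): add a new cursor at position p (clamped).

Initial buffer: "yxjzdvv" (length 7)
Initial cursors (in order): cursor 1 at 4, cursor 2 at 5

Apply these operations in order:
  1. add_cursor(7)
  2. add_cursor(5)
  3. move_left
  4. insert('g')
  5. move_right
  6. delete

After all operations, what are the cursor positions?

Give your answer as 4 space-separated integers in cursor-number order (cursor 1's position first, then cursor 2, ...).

Answer: 4 5 7 5

Derivation:
After op 1 (add_cursor(7)): buffer="yxjzdvv" (len 7), cursors c1@4 c2@5 c3@7, authorship .......
After op 2 (add_cursor(5)): buffer="yxjzdvv" (len 7), cursors c1@4 c2@5 c4@5 c3@7, authorship .......
After op 3 (move_left): buffer="yxjzdvv" (len 7), cursors c1@3 c2@4 c4@4 c3@6, authorship .......
After op 4 (insert('g')): buffer="yxjgzggdvgv" (len 11), cursors c1@4 c2@7 c4@7 c3@10, authorship ...1.24..3.
After op 5 (move_right): buffer="yxjgzggdvgv" (len 11), cursors c1@5 c2@8 c4@8 c3@11, authorship ...1.24..3.
After op 6 (delete): buffer="yxjggvg" (len 7), cursors c1@4 c2@5 c4@5 c3@7, authorship ...12.3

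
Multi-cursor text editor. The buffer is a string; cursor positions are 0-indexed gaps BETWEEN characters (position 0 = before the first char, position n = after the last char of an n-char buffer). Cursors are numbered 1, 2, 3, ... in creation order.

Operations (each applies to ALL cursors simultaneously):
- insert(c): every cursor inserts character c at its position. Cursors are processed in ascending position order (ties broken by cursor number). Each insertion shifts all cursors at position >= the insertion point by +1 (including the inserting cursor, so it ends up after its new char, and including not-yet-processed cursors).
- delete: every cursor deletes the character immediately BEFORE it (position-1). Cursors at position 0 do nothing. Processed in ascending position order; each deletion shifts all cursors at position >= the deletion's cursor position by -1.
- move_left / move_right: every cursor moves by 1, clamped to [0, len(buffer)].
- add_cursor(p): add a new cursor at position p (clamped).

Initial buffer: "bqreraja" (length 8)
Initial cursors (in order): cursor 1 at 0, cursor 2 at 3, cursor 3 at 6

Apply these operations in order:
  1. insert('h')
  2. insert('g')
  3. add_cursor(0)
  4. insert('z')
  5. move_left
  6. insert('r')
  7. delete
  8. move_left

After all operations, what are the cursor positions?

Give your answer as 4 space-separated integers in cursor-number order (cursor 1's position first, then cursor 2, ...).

Answer: 2 8 14 0

Derivation:
After op 1 (insert('h')): buffer="hbqrherahja" (len 11), cursors c1@1 c2@5 c3@9, authorship 1...2...3..
After op 2 (insert('g')): buffer="hgbqrhgerahgja" (len 14), cursors c1@2 c2@7 c3@12, authorship 11...22...33..
After op 3 (add_cursor(0)): buffer="hgbqrhgerahgja" (len 14), cursors c4@0 c1@2 c2@7 c3@12, authorship 11...22...33..
After op 4 (insert('z')): buffer="zhgzbqrhgzerahgzja" (len 18), cursors c4@1 c1@4 c2@10 c3@16, authorship 4111...222...333..
After op 5 (move_left): buffer="zhgzbqrhgzerahgzja" (len 18), cursors c4@0 c1@3 c2@9 c3@15, authorship 4111...222...333..
After op 6 (insert('r')): buffer="rzhgrzbqrhgrzerahgrzja" (len 22), cursors c4@1 c1@5 c2@12 c3@19, authorship 441111...2222...3333..
After op 7 (delete): buffer="zhgzbqrhgzerahgzja" (len 18), cursors c4@0 c1@3 c2@9 c3@15, authorship 4111...222...333..
After op 8 (move_left): buffer="zhgzbqrhgzerahgzja" (len 18), cursors c4@0 c1@2 c2@8 c3@14, authorship 4111...222...333..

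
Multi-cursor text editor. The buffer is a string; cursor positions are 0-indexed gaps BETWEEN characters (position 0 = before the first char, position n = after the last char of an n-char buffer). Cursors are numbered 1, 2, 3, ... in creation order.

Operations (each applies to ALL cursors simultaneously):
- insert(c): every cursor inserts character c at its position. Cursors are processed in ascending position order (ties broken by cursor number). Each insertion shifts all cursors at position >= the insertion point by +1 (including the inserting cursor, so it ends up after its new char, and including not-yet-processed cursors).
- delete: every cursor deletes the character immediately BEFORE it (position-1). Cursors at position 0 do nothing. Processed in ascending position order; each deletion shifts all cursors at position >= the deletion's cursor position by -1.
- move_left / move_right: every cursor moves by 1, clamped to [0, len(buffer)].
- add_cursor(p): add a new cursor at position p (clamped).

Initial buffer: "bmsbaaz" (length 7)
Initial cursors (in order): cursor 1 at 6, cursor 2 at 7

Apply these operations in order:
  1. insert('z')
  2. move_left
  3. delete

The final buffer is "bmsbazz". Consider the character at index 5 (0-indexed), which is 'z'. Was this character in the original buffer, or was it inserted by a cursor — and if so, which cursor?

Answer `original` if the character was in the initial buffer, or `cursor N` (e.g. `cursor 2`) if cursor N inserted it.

After op 1 (insert('z')): buffer="bmsbaazzz" (len 9), cursors c1@7 c2@9, authorship ......1.2
After op 2 (move_left): buffer="bmsbaazzz" (len 9), cursors c1@6 c2@8, authorship ......1.2
After op 3 (delete): buffer="bmsbazz" (len 7), cursors c1@5 c2@6, authorship .....12
Authorship (.=original, N=cursor N): . . . . . 1 2
Index 5: author = 1

Answer: cursor 1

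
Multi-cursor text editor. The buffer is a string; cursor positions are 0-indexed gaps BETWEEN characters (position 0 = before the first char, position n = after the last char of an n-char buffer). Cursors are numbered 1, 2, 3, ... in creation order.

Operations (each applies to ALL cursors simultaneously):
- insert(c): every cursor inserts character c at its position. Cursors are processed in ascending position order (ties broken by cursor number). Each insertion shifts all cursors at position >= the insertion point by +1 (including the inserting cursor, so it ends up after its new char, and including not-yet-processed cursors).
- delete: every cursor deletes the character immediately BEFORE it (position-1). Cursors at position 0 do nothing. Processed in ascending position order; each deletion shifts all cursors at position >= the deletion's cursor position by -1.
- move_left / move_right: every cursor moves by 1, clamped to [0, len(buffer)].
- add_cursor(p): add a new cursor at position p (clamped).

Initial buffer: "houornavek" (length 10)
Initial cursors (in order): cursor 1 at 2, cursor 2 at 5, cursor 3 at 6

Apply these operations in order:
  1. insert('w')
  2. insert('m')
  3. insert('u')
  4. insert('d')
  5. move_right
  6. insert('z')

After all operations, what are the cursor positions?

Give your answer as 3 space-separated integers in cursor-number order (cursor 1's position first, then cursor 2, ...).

Answer: 8 16 22

Derivation:
After op 1 (insert('w')): buffer="howuorwnwavek" (len 13), cursors c1@3 c2@7 c3@9, authorship ..1...2.3....
After op 2 (insert('m')): buffer="howmuorwmnwmavek" (len 16), cursors c1@4 c2@9 c3@12, authorship ..11...22.33....
After op 3 (insert('u')): buffer="howmuuorwmunwmuavek" (len 19), cursors c1@5 c2@11 c3@15, authorship ..111...222.333....
After op 4 (insert('d')): buffer="howmuduorwmudnwmudavek" (len 22), cursors c1@6 c2@13 c3@18, authorship ..1111...2222.3333....
After op 5 (move_right): buffer="howmuduorwmudnwmudavek" (len 22), cursors c1@7 c2@14 c3@19, authorship ..1111...2222.3333....
After op 6 (insert('z')): buffer="howmuduzorwmudnzwmudazvek" (len 25), cursors c1@8 c2@16 c3@22, authorship ..1111.1..2222.23333.3...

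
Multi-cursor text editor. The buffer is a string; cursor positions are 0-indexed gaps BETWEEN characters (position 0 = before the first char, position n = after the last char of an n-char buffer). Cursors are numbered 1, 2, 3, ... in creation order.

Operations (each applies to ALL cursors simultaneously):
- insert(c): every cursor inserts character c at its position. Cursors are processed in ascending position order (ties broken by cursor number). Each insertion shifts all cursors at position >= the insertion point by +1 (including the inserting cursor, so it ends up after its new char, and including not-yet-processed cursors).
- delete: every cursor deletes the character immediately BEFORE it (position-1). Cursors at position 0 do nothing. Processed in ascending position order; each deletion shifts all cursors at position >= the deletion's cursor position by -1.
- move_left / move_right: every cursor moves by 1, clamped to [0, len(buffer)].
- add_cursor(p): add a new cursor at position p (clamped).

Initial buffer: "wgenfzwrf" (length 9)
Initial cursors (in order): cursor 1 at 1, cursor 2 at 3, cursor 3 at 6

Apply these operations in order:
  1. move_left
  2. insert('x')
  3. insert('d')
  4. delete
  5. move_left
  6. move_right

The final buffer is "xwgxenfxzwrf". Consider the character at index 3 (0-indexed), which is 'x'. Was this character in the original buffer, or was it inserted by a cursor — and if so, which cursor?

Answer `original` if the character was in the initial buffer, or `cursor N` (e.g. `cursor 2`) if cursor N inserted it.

Answer: cursor 2

Derivation:
After op 1 (move_left): buffer="wgenfzwrf" (len 9), cursors c1@0 c2@2 c3@5, authorship .........
After op 2 (insert('x')): buffer="xwgxenfxzwrf" (len 12), cursors c1@1 c2@4 c3@8, authorship 1..2...3....
After op 3 (insert('d')): buffer="xdwgxdenfxdzwrf" (len 15), cursors c1@2 c2@6 c3@11, authorship 11..22...33....
After op 4 (delete): buffer="xwgxenfxzwrf" (len 12), cursors c1@1 c2@4 c3@8, authorship 1..2...3....
After op 5 (move_left): buffer="xwgxenfxzwrf" (len 12), cursors c1@0 c2@3 c3@7, authorship 1..2...3....
After op 6 (move_right): buffer="xwgxenfxzwrf" (len 12), cursors c1@1 c2@4 c3@8, authorship 1..2...3....
Authorship (.=original, N=cursor N): 1 . . 2 . . . 3 . . . .
Index 3: author = 2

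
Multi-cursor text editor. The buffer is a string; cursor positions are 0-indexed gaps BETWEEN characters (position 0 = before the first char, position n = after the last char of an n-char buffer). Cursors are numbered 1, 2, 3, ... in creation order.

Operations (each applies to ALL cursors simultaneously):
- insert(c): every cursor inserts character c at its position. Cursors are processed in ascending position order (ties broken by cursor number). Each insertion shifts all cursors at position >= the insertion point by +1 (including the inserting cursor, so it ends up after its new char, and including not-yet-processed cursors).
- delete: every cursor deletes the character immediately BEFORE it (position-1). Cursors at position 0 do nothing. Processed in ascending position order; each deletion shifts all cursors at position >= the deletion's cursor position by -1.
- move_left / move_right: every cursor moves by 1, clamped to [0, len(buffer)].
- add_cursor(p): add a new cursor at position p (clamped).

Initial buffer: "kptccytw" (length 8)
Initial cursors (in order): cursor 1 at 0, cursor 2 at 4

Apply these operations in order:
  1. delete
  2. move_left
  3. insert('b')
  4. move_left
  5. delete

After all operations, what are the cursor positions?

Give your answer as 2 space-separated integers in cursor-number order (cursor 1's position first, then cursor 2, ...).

Answer: 0 2

Derivation:
After op 1 (delete): buffer="kptcytw" (len 7), cursors c1@0 c2@3, authorship .......
After op 2 (move_left): buffer="kptcytw" (len 7), cursors c1@0 c2@2, authorship .......
After op 3 (insert('b')): buffer="bkpbtcytw" (len 9), cursors c1@1 c2@4, authorship 1..2.....
After op 4 (move_left): buffer="bkpbtcytw" (len 9), cursors c1@0 c2@3, authorship 1..2.....
After op 5 (delete): buffer="bkbtcytw" (len 8), cursors c1@0 c2@2, authorship 1.2.....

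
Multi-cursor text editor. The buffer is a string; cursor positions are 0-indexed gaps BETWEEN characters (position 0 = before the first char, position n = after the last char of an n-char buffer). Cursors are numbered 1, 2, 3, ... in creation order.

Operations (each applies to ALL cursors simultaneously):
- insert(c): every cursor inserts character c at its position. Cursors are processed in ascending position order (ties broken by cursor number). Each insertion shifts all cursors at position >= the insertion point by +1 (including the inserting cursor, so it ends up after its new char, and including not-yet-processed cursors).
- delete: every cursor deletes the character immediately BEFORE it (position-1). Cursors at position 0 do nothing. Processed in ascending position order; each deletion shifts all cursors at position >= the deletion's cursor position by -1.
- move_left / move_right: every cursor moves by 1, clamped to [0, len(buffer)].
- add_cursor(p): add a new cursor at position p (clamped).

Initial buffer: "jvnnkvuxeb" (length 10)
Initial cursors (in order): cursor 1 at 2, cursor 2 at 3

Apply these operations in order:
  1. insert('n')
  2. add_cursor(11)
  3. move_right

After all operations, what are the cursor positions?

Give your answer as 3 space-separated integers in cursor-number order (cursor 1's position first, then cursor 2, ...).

After op 1 (insert('n')): buffer="jvnnnnkvuxeb" (len 12), cursors c1@3 c2@5, authorship ..1.2.......
After op 2 (add_cursor(11)): buffer="jvnnnnkvuxeb" (len 12), cursors c1@3 c2@5 c3@11, authorship ..1.2.......
After op 3 (move_right): buffer="jvnnnnkvuxeb" (len 12), cursors c1@4 c2@6 c3@12, authorship ..1.2.......

Answer: 4 6 12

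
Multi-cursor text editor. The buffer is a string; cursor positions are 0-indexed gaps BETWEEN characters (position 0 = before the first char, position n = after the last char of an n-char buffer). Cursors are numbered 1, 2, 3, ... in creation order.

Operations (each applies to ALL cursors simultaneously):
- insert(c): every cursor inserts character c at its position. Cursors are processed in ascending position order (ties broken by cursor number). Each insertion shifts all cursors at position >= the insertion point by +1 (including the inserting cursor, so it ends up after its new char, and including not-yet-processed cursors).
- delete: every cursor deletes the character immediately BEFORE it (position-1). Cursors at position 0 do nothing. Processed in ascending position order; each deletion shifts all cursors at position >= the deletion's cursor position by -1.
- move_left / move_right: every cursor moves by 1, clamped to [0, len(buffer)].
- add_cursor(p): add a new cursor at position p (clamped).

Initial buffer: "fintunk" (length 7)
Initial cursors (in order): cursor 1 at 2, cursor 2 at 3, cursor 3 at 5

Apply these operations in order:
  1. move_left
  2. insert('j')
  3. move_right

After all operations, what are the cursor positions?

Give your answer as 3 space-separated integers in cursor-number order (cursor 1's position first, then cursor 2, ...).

After op 1 (move_left): buffer="fintunk" (len 7), cursors c1@1 c2@2 c3@4, authorship .......
After op 2 (insert('j')): buffer="fjijntjunk" (len 10), cursors c1@2 c2@4 c3@7, authorship .1.2..3...
After op 3 (move_right): buffer="fjijntjunk" (len 10), cursors c1@3 c2@5 c3@8, authorship .1.2..3...

Answer: 3 5 8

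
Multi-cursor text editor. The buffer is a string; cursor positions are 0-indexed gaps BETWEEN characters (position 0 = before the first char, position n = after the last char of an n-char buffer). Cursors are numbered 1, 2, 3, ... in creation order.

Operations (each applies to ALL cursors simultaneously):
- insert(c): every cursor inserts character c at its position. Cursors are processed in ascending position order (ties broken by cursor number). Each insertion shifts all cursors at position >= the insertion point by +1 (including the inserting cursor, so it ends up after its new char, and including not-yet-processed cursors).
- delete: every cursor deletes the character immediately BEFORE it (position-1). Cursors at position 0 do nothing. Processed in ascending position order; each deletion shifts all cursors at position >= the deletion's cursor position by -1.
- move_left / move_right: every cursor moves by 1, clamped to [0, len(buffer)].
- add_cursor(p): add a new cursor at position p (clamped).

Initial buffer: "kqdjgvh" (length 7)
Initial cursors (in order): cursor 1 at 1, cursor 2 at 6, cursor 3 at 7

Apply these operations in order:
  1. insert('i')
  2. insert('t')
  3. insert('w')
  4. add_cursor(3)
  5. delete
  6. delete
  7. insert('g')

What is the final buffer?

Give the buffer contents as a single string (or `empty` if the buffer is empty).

After op 1 (insert('i')): buffer="kiqdjgvihi" (len 10), cursors c1@2 c2@8 c3@10, authorship .1.....2.3
After op 2 (insert('t')): buffer="kitqdjgvithit" (len 13), cursors c1@3 c2@10 c3@13, authorship .11.....22.33
After op 3 (insert('w')): buffer="kitwqdjgvitwhitw" (len 16), cursors c1@4 c2@12 c3@16, authorship .111.....222.333
After op 4 (add_cursor(3)): buffer="kitwqdjgvitwhitw" (len 16), cursors c4@3 c1@4 c2@12 c3@16, authorship .111.....222.333
After op 5 (delete): buffer="kiqdjgvithit" (len 12), cursors c1@2 c4@2 c2@9 c3@12, authorship .1.....22.33
After op 6 (delete): buffer="qdjgvihi" (len 8), cursors c1@0 c4@0 c2@6 c3@8, authorship .....2.3
After op 7 (insert('g')): buffer="ggqdjgvighig" (len 12), cursors c1@2 c4@2 c2@9 c3@12, authorship 14.....22.33

Answer: ggqdjgvighig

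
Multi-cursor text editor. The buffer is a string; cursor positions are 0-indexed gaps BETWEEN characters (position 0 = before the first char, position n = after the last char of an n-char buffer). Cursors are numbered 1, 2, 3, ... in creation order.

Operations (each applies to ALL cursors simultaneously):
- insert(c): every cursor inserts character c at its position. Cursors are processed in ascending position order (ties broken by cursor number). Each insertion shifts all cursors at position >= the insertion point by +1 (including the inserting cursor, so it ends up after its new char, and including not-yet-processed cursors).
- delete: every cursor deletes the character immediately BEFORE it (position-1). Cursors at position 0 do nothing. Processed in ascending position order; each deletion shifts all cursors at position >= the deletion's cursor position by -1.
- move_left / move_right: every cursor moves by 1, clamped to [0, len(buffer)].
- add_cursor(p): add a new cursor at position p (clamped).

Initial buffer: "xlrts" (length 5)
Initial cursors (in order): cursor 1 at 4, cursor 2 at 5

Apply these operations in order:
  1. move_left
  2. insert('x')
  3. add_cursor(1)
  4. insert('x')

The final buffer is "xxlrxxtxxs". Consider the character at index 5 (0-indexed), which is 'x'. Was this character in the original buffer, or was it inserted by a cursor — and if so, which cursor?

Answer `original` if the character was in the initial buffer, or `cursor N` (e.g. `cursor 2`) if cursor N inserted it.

After op 1 (move_left): buffer="xlrts" (len 5), cursors c1@3 c2@4, authorship .....
After op 2 (insert('x')): buffer="xlrxtxs" (len 7), cursors c1@4 c2@6, authorship ...1.2.
After op 3 (add_cursor(1)): buffer="xlrxtxs" (len 7), cursors c3@1 c1@4 c2@6, authorship ...1.2.
After op 4 (insert('x')): buffer="xxlrxxtxxs" (len 10), cursors c3@2 c1@6 c2@9, authorship .3..11.22.
Authorship (.=original, N=cursor N): . 3 . . 1 1 . 2 2 .
Index 5: author = 1

Answer: cursor 1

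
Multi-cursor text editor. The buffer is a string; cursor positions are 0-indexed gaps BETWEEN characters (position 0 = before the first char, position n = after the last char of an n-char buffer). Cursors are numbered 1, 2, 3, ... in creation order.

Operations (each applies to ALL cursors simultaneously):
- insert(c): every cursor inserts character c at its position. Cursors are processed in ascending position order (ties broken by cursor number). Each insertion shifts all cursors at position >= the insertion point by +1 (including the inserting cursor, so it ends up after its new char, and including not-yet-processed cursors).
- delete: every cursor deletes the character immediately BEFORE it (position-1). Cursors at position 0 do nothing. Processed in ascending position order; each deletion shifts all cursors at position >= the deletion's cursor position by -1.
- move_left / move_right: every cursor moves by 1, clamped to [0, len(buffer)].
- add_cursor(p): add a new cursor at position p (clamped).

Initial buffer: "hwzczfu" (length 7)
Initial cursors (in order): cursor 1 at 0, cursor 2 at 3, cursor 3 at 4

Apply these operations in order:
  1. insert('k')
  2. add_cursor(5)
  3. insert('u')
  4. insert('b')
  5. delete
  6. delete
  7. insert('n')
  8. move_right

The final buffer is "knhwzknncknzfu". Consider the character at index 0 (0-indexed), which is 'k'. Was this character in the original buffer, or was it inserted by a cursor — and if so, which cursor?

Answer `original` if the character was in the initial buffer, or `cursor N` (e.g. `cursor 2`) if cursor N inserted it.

Answer: cursor 1

Derivation:
After op 1 (insert('k')): buffer="khwzkckzfu" (len 10), cursors c1@1 c2@5 c3@7, authorship 1...2.3...
After op 2 (add_cursor(5)): buffer="khwzkckzfu" (len 10), cursors c1@1 c2@5 c4@5 c3@7, authorship 1...2.3...
After op 3 (insert('u')): buffer="kuhwzkuuckuzfu" (len 14), cursors c1@2 c2@8 c4@8 c3@11, authorship 11...224.33...
After op 4 (insert('b')): buffer="kubhwzkuubbckubzfu" (len 18), cursors c1@3 c2@11 c4@11 c3@15, authorship 111...22424.333...
After op 5 (delete): buffer="kuhwzkuuckuzfu" (len 14), cursors c1@2 c2@8 c4@8 c3@11, authorship 11...224.33...
After op 6 (delete): buffer="khwzkckzfu" (len 10), cursors c1@1 c2@5 c4@5 c3@7, authorship 1...2.3...
After op 7 (insert('n')): buffer="knhwzknncknzfu" (len 14), cursors c1@2 c2@8 c4@8 c3@11, authorship 11...224.33...
After op 8 (move_right): buffer="knhwzknncknzfu" (len 14), cursors c1@3 c2@9 c4@9 c3@12, authorship 11...224.33...
Authorship (.=original, N=cursor N): 1 1 . . . 2 2 4 . 3 3 . . .
Index 0: author = 1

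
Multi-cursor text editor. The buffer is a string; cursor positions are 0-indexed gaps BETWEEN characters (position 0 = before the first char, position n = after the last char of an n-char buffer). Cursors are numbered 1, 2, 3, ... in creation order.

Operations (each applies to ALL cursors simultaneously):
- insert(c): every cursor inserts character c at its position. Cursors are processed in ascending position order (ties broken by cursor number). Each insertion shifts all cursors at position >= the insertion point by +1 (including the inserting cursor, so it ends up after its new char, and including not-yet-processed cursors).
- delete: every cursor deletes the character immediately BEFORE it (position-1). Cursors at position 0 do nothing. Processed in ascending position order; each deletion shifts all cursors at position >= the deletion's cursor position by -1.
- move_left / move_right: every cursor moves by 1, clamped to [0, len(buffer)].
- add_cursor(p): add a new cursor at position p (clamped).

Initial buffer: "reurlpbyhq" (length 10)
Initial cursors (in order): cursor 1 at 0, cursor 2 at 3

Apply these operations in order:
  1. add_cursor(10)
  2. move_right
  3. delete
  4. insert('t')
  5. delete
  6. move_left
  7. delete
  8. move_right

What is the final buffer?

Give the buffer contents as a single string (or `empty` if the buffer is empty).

After op 1 (add_cursor(10)): buffer="reurlpbyhq" (len 10), cursors c1@0 c2@3 c3@10, authorship ..........
After op 2 (move_right): buffer="reurlpbyhq" (len 10), cursors c1@1 c2@4 c3@10, authorship ..........
After op 3 (delete): buffer="eulpbyh" (len 7), cursors c1@0 c2@2 c3@7, authorship .......
After op 4 (insert('t')): buffer="teutlpbyht" (len 10), cursors c1@1 c2@4 c3@10, authorship 1..2.....3
After op 5 (delete): buffer="eulpbyh" (len 7), cursors c1@0 c2@2 c3@7, authorship .......
After op 6 (move_left): buffer="eulpbyh" (len 7), cursors c1@0 c2@1 c3@6, authorship .......
After op 7 (delete): buffer="ulpbh" (len 5), cursors c1@0 c2@0 c3@4, authorship .....
After op 8 (move_right): buffer="ulpbh" (len 5), cursors c1@1 c2@1 c3@5, authorship .....

Answer: ulpbh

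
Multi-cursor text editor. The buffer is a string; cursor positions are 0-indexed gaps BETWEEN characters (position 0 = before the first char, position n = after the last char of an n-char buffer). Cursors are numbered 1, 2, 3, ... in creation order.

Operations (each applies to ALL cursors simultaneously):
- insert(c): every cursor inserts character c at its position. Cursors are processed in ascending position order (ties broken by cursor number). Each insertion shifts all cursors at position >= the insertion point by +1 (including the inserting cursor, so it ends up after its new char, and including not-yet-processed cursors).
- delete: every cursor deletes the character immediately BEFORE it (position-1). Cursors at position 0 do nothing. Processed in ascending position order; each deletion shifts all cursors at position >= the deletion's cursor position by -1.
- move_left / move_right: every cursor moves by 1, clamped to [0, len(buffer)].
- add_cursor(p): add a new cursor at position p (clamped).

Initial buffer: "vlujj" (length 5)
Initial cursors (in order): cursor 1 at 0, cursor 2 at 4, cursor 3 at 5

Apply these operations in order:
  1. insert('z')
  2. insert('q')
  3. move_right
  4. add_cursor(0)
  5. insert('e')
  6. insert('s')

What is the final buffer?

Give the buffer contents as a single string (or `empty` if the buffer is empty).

Answer: eszqveslujzqjeszqes

Derivation:
After op 1 (insert('z')): buffer="zvlujzjz" (len 8), cursors c1@1 c2@6 c3@8, authorship 1....2.3
After op 2 (insert('q')): buffer="zqvlujzqjzq" (len 11), cursors c1@2 c2@8 c3@11, authorship 11....22.33
After op 3 (move_right): buffer="zqvlujzqjzq" (len 11), cursors c1@3 c2@9 c3@11, authorship 11....22.33
After op 4 (add_cursor(0)): buffer="zqvlujzqjzq" (len 11), cursors c4@0 c1@3 c2@9 c3@11, authorship 11....22.33
After op 5 (insert('e')): buffer="ezqvelujzqjezqe" (len 15), cursors c4@1 c1@5 c2@12 c3@15, authorship 411.1...22.2333
After op 6 (insert('s')): buffer="eszqveslujzqjeszqes" (len 19), cursors c4@2 c1@7 c2@15 c3@19, authorship 4411.11...22.223333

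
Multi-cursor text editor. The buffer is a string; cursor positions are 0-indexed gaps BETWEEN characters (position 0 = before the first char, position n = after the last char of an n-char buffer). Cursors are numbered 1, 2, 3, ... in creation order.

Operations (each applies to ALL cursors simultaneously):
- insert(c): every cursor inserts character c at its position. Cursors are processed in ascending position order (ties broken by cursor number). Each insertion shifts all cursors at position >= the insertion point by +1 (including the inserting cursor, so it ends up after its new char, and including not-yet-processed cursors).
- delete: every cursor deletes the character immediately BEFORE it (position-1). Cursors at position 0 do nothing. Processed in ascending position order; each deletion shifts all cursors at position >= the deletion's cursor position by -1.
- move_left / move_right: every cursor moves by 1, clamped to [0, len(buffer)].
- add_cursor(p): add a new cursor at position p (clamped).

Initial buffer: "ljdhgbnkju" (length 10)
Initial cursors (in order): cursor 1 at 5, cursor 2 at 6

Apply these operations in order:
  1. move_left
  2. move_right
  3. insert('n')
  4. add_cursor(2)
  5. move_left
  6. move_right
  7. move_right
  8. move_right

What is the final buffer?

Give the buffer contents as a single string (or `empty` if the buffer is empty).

Answer: ljdhgnbnnkju

Derivation:
After op 1 (move_left): buffer="ljdhgbnkju" (len 10), cursors c1@4 c2@5, authorship ..........
After op 2 (move_right): buffer="ljdhgbnkju" (len 10), cursors c1@5 c2@6, authorship ..........
After op 3 (insert('n')): buffer="ljdhgnbnnkju" (len 12), cursors c1@6 c2@8, authorship .....1.2....
After op 4 (add_cursor(2)): buffer="ljdhgnbnnkju" (len 12), cursors c3@2 c1@6 c2@8, authorship .....1.2....
After op 5 (move_left): buffer="ljdhgnbnnkju" (len 12), cursors c3@1 c1@5 c2@7, authorship .....1.2....
After op 6 (move_right): buffer="ljdhgnbnnkju" (len 12), cursors c3@2 c1@6 c2@8, authorship .....1.2....
After op 7 (move_right): buffer="ljdhgnbnnkju" (len 12), cursors c3@3 c1@7 c2@9, authorship .....1.2....
After op 8 (move_right): buffer="ljdhgnbnnkju" (len 12), cursors c3@4 c1@8 c2@10, authorship .....1.2....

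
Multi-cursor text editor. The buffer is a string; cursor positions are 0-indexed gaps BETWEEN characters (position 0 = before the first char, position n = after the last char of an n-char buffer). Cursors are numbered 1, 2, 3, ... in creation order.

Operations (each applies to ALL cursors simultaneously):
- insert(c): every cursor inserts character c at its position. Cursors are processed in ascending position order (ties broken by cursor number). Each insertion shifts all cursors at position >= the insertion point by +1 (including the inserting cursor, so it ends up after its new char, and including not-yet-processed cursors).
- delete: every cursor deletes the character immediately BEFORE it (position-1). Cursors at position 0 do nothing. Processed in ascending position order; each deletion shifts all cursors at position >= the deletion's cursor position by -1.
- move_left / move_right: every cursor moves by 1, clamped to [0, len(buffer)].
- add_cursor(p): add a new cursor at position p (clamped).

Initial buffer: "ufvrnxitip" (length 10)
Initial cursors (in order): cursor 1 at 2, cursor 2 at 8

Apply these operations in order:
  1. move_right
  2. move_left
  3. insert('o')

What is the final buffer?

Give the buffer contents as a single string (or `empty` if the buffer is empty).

After op 1 (move_right): buffer="ufvrnxitip" (len 10), cursors c1@3 c2@9, authorship ..........
After op 2 (move_left): buffer="ufvrnxitip" (len 10), cursors c1@2 c2@8, authorship ..........
After op 3 (insert('o')): buffer="ufovrnxitoip" (len 12), cursors c1@3 c2@10, authorship ..1......2..

Answer: ufovrnxitoip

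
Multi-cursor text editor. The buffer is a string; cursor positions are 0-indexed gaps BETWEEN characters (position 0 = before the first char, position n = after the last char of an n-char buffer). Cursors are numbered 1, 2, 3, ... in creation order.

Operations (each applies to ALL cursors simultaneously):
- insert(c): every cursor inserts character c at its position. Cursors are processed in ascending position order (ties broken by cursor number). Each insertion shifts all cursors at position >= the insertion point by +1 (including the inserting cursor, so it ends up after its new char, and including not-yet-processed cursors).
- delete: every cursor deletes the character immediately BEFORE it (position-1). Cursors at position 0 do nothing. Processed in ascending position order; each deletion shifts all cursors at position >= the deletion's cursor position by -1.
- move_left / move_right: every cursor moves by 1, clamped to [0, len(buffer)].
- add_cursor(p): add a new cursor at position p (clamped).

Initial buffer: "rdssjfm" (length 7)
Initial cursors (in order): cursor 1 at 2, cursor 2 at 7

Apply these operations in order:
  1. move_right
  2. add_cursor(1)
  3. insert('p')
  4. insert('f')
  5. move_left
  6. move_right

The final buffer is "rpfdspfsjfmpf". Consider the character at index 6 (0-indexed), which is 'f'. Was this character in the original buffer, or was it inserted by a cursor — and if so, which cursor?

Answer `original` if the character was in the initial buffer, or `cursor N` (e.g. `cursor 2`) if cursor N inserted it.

After op 1 (move_right): buffer="rdssjfm" (len 7), cursors c1@3 c2@7, authorship .......
After op 2 (add_cursor(1)): buffer="rdssjfm" (len 7), cursors c3@1 c1@3 c2@7, authorship .......
After op 3 (insert('p')): buffer="rpdspsjfmp" (len 10), cursors c3@2 c1@5 c2@10, authorship .3..1....2
After op 4 (insert('f')): buffer="rpfdspfsjfmpf" (len 13), cursors c3@3 c1@7 c2@13, authorship .33..11....22
After op 5 (move_left): buffer="rpfdspfsjfmpf" (len 13), cursors c3@2 c1@6 c2@12, authorship .33..11....22
After op 6 (move_right): buffer="rpfdspfsjfmpf" (len 13), cursors c3@3 c1@7 c2@13, authorship .33..11....22
Authorship (.=original, N=cursor N): . 3 3 . . 1 1 . . . . 2 2
Index 6: author = 1

Answer: cursor 1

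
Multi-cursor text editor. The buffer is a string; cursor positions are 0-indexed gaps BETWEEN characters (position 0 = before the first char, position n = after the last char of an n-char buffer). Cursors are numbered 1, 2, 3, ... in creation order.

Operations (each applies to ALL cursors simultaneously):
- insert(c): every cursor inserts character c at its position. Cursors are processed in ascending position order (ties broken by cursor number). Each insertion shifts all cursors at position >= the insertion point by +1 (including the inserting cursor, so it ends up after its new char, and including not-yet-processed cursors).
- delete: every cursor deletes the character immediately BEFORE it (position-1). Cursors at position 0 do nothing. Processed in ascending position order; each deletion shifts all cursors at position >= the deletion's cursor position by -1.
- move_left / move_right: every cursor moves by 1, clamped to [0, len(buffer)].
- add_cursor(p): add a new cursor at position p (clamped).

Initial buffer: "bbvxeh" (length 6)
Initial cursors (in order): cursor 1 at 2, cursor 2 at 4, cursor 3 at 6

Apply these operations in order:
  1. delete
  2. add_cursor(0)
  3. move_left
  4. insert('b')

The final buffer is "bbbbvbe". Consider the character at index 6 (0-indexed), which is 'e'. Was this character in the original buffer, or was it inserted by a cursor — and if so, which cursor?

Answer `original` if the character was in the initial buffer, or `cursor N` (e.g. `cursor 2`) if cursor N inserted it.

Answer: original

Derivation:
After op 1 (delete): buffer="bve" (len 3), cursors c1@1 c2@2 c3@3, authorship ...
After op 2 (add_cursor(0)): buffer="bve" (len 3), cursors c4@0 c1@1 c2@2 c3@3, authorship ...
After op 3 (move_left): buffer="bve" (len 3), cursors c1@0 c4@0 c2@1 c3@2, authorship ...
After op 4 (insert('b')): buffer="bbbbvbe" (len 7), cursors c1@2 c4@2 c2@4 c3@6, authorship 14.2.3.
Authorship (.=original, N=cursor N): 1 4 . 2 . 3 .
Index 6: author = original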